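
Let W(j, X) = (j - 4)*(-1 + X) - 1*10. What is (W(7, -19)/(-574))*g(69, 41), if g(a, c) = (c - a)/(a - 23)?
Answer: -70/943 ≈ -0.074231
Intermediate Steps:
g(a, c) = (c - a)/(-23 + a)
W(j, X) = -10 + (-1 + X)*(-4 + j) (W(j, X) = (-4 + j)*(-1 + X) - 10 = (-1 + X)*(-4 + j) - 10 = -10 + (-1 + X)*(-4 + j))
(W(7, -19)/(-574))*g(69, 41) = ((-6 - 1*7 - 4*(-19) - 19*7)/(-574))*((41 - 1*69)/(-23 + 69)) = ((-6 - 7 + 76 - 133)*(-1/574))*((41 - 69)/46) = (-70*(-1/574))*((1/46)*(-28)) = (5/41)*(-14/23) = -70/943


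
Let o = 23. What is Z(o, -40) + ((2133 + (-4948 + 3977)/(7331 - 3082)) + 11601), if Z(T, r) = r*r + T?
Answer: 65250922/4249 ≈ 15357.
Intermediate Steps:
Z(T, r) = T + r² (Z(T, r) = r² + T = T + r²)
Z(o, -40) + ((2133 + (-4948 + 3977)/(7331 - 3082)) + 11601) = (23 + (-40)²) + ((2133 + (-4948 + 3977)/(7331 - 3082)) + 11601) = (23 + 1600) + ((2133 - 971/4249) + 11601) = 1623 + ((2133 - 971*1/4249) + 11601) = 1623 + ((2133 - 971/4249) + 11601) = 1623 + (9062146/4249 + 11601) = 1623 + 58354795/4249 = 65250922/4249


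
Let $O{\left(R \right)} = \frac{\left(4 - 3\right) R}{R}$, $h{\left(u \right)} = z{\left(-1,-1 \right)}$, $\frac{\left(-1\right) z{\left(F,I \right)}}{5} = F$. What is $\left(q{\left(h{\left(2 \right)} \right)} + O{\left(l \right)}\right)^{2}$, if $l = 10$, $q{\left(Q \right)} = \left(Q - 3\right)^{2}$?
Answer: $25$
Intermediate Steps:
$z{\left(F,I \right)} = - 5 F$
$h{\left(u \right)} = 5$ ($h{\left(u \right)} = \left(-5\right) \left(-1\right) = 5$)
$q{\left(Q \right)} = \left(-3 + Q\right)^{2}$
$O{\left(R \right)} = 1$ ($O{\left(R \right)} = \frac{1 R}{R} = \frac{R}{R} = 1$)
$\left(q{\left(h{\left(2 \right)} \right)} + O{\left(l \right)}\right)^{2} = \left(\left(-3 + 5\right)^{2} + 1\right)^{2} = \left(2^{2} + 1\right)^{2} = \left(4 + 1\right)^{2} = 5^{2} = 25$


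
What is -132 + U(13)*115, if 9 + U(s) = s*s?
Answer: 18268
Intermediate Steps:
U(s) = -9 + s² (U(s) = -9 + s*s = -9 + s²)
-132 + U(13)*115 = -132 + (-9 + 13²)*115 = -132 + (-9 + 169)*115 = -132 + 160*115 = -132 + 18400 = 18268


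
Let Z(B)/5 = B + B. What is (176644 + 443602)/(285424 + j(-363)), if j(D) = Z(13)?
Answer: 310123/142777 ≈ 2.1721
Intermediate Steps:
Z(B) = 10*B (Z(B) = 5*(B + B) = 5*(2*B) = 10*B)
j(D) = 130 (j(D) = 10*13 = 130)
(176644 + 443602)/(285424 + j(-363)) = (176644 + 443602)/(285424 + 130) = 620246/285554 = 620246*(1/285554) = 310123/142777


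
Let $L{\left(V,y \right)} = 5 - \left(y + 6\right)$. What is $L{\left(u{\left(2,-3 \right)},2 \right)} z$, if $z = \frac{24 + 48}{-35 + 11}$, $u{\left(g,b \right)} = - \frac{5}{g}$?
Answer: $9$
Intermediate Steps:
$L{\left(V,y \right)} = -1 - y$ ($L{\left(V,y \right)} = 5 - \left(6 + y\right) = -1 - y$)
$z = -3$ ($z = \frac{72}{-24} = 72 \left(- \frac{1}{24}\right) = -3$)
$L{\left(u{\left(2,-3 \right)},2 \right)} z = \left(-1 - 2\right) \left(-3\right) = \left(-3\right) \left(-3\right) = 9$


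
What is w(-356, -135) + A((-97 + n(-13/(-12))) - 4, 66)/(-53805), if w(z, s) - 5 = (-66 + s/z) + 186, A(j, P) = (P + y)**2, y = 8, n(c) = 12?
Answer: 2399636719/19154580 ≈ 125.28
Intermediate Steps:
A(j, P) = (8 + P)**2 (A(j, P) = (P + 8)**2 = (8 + P)**2)
w(z, s) = 125 + s/z (w(z, s) = 5 + ((-66 + s/z) + 186) = 5 + (120 + s/z) = 125 + s/z)
w(-356, -135) + A((-97 + n(-13/(-12))) - 4, 66)/(-53805) = (125 - 135/(-356)) + (8 + 66)**2/(-53805) = (125 - 135*(-1/356)) + 74**2*(-1/53805) = (125 + 135/356) + 5476*(-1/53805) = 44635/356 - 5476/53805 = 2399636719/19154580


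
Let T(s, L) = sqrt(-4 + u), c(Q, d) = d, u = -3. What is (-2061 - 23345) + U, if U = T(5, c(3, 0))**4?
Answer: -25357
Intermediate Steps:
T(s, L) = I*sqrt(7) (T(s, L) = sqrt(-4 - 3) = sqrt(-7) = I*sqrt(7))
U = 49 (U = (I*sqrt(7))**4 = 49)
(-2061 - 23345) + U = (-2061 - 23345) + 49 = -25406 + 49 = -25357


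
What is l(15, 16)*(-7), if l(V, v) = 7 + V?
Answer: -154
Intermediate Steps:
l(15, 16)*(-7) = (7 + 15)*(-7) = 22*(-7) = -154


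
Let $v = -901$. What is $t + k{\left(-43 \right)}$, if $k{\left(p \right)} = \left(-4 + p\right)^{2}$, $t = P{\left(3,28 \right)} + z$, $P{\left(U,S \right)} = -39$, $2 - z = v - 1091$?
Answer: $4164$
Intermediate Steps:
$z = 1994$ ($z = 2 - \left(-901 - 1091\right) = 2 - -1992 = 2 + 1992 = 1994$)
$t = 1955$ ($t = -39 + 1994 = 1955$)
$t + k{\left(-43 \right)} = 1955 + \left(-4 - 43\right)^{2} = 1955 + \left(-47\right)^{2} = 1955 + 2209 = 4164$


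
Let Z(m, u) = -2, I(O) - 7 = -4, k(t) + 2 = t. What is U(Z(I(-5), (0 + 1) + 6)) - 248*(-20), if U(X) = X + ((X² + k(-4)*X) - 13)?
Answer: 4961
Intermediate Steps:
k(t) = -2 + t
I(O) = 3 (I(O) = 7 - 4 = 3)
U(X) = -13 + X² - 5*X (U(X) = X + ((X² + (-2 - 4)*X) - 13) = X + ((X² - 6*X) - 13) = X + (-13 + X² - 6*X) = -13 + X² - 5*X)
U(Z(I(-5), (0 + 1) + 6)) - 248*(-20) = (-13 + (-2)² - 5*(-2)) - 248*(-20) = (-13 + 4 + 10) + 4960 = 1 + 4960 = 4961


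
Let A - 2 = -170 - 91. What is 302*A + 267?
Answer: -77951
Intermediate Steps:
A = -259 (A = 2 + (-170 - 91) = 2 - 261 = -259)
302*A + 267 = 302*(-259) + 267 = -78218 + 267 = -77951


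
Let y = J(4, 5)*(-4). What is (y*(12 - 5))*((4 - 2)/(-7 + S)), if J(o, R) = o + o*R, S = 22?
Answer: -448/5 ≈ -89.600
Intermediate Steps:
J(o, R) = o + R*o
y = -96 (y = (4*(1 + 5))*(-4) = (4*6)*(-4) = 24*(-4) = -96)
(y*(12 - 5))*((4 - 2)/(-7 + S)) = (-96*(12 - 5))*((4 - 2)/(-7 + 22)) = (-96*7)*(2/15) = -1344/15 = -672*2/15 = -448/5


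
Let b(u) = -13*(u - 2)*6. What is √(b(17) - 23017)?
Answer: 19*I*√67 ≈ 155.52*I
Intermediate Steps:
b(u) = 156 - 78*u (b(u) = -13*(-2 + u)*6 = -13*(-12 + 6*u) = 156 - 78*u)
√(b(17) - 23017) = √((156 - 78*17) - 23017) = √((156 - 1326) - 23017) = √(-1170 - 23017) = √(-24187) = 19*I*√67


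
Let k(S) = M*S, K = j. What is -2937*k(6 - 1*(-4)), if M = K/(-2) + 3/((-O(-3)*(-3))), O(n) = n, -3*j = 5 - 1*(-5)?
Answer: -39160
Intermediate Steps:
j = -10/3 (j = -(5 - 1*(-5))/3 = -(5 + 5)/3 = -⅓*10 = -10/3 ≈ -3.3333)
K = -10/3 ≈ -3.3333
M = 4/3 (M = -10/3/(-2) + 3/((-1*(-3)*(-3))) = -10/3*(-½) + 3/((3*(-3))) = 5/3 + 3/(-9) = 5/3 + 3*(-⅑) = 5/3 - ⅓ = 4/3 ≈ 1.3333)
k(S) = 4*S/3
-2937*k(6 - 1*(-4)) = -3916*(6 - 1*(-4)) = -3916*(6 + 4) = -3916*10 = -2937*40/3 = -39160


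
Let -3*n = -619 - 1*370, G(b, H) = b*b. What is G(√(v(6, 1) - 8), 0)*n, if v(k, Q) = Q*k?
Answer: -1978/3 ≈ -659.33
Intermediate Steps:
G(b, H) = b²
n = 989/3 (n = -(-619 - 1*370)/3 = -(-619 - 370)/3 = -⅓*(-989) = 989/3 ≈ 329.67)
G(√(v(6, 1) - 8), 0)*n = (√(1*6 - 8))²*(989/3) = (√(6 - 8))²*(989/3) = (√(-2))²*(989/3) = (I*√2)²*(989/3) = -2*989/3 = -1978/3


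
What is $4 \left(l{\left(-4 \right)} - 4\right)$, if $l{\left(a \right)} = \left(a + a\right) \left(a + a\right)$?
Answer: $240$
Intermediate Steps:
$l{\left(a \right)} = 4 a^{2}$ ($l{\left(a \right)} = 2 a 2 a = 4 a^{2}$)
$4 \left(l{\left(-4 \right)} - 4\right) = 4 \left(4 \left(-4\right)^{2} - 4\right) = 4 \left(4 \cdot 16 - 4\right) = 4 \left(64 - 4\right) = 4 \cdot 60 = 240$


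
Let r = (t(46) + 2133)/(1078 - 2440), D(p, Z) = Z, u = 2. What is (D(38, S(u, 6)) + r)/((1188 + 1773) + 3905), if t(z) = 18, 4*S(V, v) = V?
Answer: -245/1558582 ≈ -0.00015719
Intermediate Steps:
S(V, v) = V/4
r = -717/454 (r = (18 + 2133)/(1078 - 2440) = 2151/(-1362) = 2151*(-1/1362) = -717/454 ≈ -1.5793)
(D(38, S(u, 6)) + r)/((1188 + 1773) + 3905) = ((¼)*2 - 717/454)/((1188 + 1773) + 3905) = (½ - 717/454)/(2961 + 3905) = -245/227/6866 = -245/227*1/6866 = -245/1558582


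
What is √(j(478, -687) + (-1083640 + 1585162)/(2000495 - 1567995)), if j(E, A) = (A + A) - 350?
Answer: I*√128907226694/8650 ≈ 41.507*I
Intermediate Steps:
j(E, A) = -350 + 2*A (j(E, A) = 2*A - 350 = -350 + 2*A)
√(j(478, -687) + (-1083640 + 1585162)/(2000495 - 1567995)) = √((-350 + 2*(-687)) + (-1083640 + 1585162)/(2000495 - 1567995)) = √((-350 - 1374) + 501522/432500) = √(-1724 + 501522*(1/432500)) = √(-1724 + 250761/216250) = √(-372564239/216250) = I*√128907226694/8650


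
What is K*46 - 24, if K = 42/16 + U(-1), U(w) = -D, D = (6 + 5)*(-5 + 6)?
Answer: -1637/4 ≈ -409.25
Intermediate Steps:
D = 11 (D = 11*1 = 11)
U(w) = -11 (U(w) = -1*11 = -11)
K = -67/8 (K = 42/16 - 11 = 42*(1/16) - 11 = 21/8 - 11 = -67/8 ≈ -8.3750)
K*46 - 24 = -67/8*46 - 24 = -1541/4 - 24 = -1637/4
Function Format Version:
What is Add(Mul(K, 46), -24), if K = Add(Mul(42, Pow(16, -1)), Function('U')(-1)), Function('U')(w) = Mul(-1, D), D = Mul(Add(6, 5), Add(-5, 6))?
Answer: Rational(-1637, 4) ≈ -409.25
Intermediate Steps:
D = 11 (D = Mul(11, 1) = 11)
Function('U')(w) = -11 (Function('U')(w) = Mul(-1, 11) = -11)
K = Rational(-67, 8) (K = Add(Mul(42, Pow(16, -1)), -11) = Add(Mul(42, Rational(1, 16)), -11) = Add(Rational(21, 8), -11) = Rational(-67, 8) ≈ -8.3750)
Add(Mul(K, 46), -24) = Add(Mul(Rational(-67, 8), 46), -24) = Add(Rational(-1541, 4), -24) = Rational(-1637, 4)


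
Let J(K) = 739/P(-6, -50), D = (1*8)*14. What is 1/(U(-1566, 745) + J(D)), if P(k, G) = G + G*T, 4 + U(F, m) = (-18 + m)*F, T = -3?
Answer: -100/113847861 ≈ -8.7837e-7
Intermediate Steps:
U(F, m) = -4 + F*(-18 + m) (U(F, m) = -4 + (-18 + m)*F = -4 + F*(-18 + m))
D = 112 (D = 8*14 = 112)
P(k, G) = -2*G (P(k, G) = G + G*(-3) = G - 3*G = -2*G)
J(K) = 739/100 (J(K) = 739/((-2*(-50))) = 739/100)
1/(U(-1566, 745) + J(D)) = 1/((-4 - 18*(-1566) - 1566*745) + 739/100) = 1/((-4 + 28188 - 1166670) + 739/100) = 1/(-1138486 + 739/100) = 1/(-113847861/100) = -100/113847861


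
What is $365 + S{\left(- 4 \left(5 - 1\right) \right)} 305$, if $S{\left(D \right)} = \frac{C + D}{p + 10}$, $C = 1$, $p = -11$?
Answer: $4940$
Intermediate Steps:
$S{\left(D \right)} = -1 - D$ ($S{\left(D \right)} = \frac{1 + D}{-11 + 10} = \frac{1 + D}{-1} = \left(1 + D\right) \left(-1\right) = -1 - D$)
$365 + S{\left(- 4 \left(5 - 1\right) \right)} 305 = 365 + \left(-1 - - 4 \left(5 - 1\right)\right) 305 = 365 + \left(-1 - \left(-4\right) 4\right) 305 = 365 + \left(-1 - -16\right) 305 = 365 + \left(-1 + 16\right) 305 = 365 + 15 \cdot 305 = 365 + 4575 = 4940$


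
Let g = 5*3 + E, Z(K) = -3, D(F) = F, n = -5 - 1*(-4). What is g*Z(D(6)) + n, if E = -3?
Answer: -37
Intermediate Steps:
n = -1 (n = -5 + 4 = -1)
g = 12 (g = 5*3 - 3 = 15 - 3 = 12)
g*Z(D(6)) + n = 12*(-3) - 1 = -36 - 1 = -37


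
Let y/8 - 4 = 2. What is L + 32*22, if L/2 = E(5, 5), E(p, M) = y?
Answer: 800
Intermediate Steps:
y = 48 (y = 32 + 8*2 = 32 + 16 = 48)
E(p, M) = 48
L = 96 (L = 2*48 = 96)
L + 32*22 = 96 + 32*22 = 96 + 704 = 800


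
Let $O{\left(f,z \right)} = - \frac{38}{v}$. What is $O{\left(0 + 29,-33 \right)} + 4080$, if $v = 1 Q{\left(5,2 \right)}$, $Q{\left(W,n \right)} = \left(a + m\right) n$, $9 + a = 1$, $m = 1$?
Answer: $\frac{28579}{7} \approx 4082.7$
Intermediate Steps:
$a = -8$ ($a = -9 + 1 = -8$)
$Q{\left(W,n \right)} = - 7 n$ ($Q{\left(W,n \right)} = \left(-8 + 1\right) n = - 7 n$)
$v = -14$ ($v = 1 \left(\left(-7\right) 2\right) = 1 \left(-14\right) = -14$)
$O{\left(f,z \right)} = \frac{19}{7}$ ($O{\left(f,z \right)} = - \frac{38}{-14} = \left(-38\right) \left(- \frac{1}{14}\right) = \frac{19}{7}$)
$O{\left(0 + 29,-33 \right)} + 4080 = \frac{19}{7} + 4080 = \frac{28579}{7}$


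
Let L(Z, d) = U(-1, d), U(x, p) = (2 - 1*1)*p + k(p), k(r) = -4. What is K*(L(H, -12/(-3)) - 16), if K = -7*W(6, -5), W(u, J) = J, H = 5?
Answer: -560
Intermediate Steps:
U(x, p) = -4 + p (U(x, p) = (2 - 1*1)*p - 4 = (2 - 1)*p - 4 = 1*p - 4 = p - 4 = -4 + p)
L(Z, d) = -4 + d
K = 35 (K = -7*(-5) = 35)
K*(L(H, -12/(-3)) - 16) = 35*((-4 - 12/(-3)) - 16) = 35*((-4 - 12*(-1/3)) - 16) = 35*((-4 + 4) - 16) = 35*(0 - 16) = 35*(-16) = -560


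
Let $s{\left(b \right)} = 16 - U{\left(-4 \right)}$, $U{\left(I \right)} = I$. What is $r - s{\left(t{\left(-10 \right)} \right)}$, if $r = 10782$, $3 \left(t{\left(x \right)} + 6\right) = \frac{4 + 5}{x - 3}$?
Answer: $10762$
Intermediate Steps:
$t{\left(x \right)} = -6 + \frac{3}{-3 + x}$ ($t{\left(x \right)} = -6 + \frac{\left(4 + 5\right) \frac{1}{x - 3}}{3} = -6 + \frac{9 \frac{1}{-3 + x}}{3} = -6 + \frac{3}{-3 + x}$)
$s{\left(b \right)} = 20$ ($s{\left(b \right)} = 16 - -4 = 16 + 4 = 20$)
$r - s{\left(t{\left(-10 \right)} \right)} = 10782 - 20 = 10762$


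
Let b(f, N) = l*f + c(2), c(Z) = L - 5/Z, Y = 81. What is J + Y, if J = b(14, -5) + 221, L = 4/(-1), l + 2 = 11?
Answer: 843/2 ≈ 421.50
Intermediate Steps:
l = 9 (l = -2 + 11 = 9)
L = -4 (L = 4*(-1) = -4)
c(Z) = -4 - 5/Z
b(f, N) = -13/2 + 9*f (b(f, N) = 9*f + (-4 - 5/2) = 9*f - 13/2 = -13/2 + 9*f)
J = 681/2 (J = (-13/2 + 9*14) + 221 = (-13/2 + 126) + 221 = 239/2 + 221 = 681/2 ≈ 340.50)
J + Y = 681/2 + 81 = 843/2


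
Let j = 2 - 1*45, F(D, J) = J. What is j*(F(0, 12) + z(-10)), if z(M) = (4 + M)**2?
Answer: -2064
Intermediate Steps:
j = -43 (j = 2 - 45 = -43)
j*(F(0, 12) + z(-10)) = -43*(12 + (4 - 10)**2) = -43*(12 + (-6)**2) = -43*(12 + 36) = -43*48 = -2064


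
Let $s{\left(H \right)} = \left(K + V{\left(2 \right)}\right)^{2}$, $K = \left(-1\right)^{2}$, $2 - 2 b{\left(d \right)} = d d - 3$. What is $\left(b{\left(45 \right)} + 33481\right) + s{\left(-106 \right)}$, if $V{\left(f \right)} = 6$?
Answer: $32520$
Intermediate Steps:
$b{\left(d \right)} = \frac{5}{2} - \frac{d^{2}}{2}$ ($b{\left(d \right)} = 1 - \frac{d d - 3}{2} = 1 - \frac{d^{2} - 3}{2} = 1 - \frac{-3 + d^{2}}{2} = 1 - \left(- \frac{3}{2} + \frac{d^{2}}{2}\right) = \frac{5}{2} - \frac{d^{2}}{2}$)
$K = 1$
$s{\left(H \right)} = 49$ ($s{\left(H \right)} = \left(1 + 6\right)^{2} = 7^{2} = 49$)
$\left(b{\left(45 \right)} + 33481\right) + s{\left(-106 \right)} = \left(\left(\frac{5}{2} - \frac{45^{2}}{2}\right) + 33481\right) + 49 = \left(\left(\frac{5}{2} - \frac{2025}{2}\right) + 33481\right) + 49 = \left(-1010 + 33481\right) + 49 = 32471 + 49 = 32520$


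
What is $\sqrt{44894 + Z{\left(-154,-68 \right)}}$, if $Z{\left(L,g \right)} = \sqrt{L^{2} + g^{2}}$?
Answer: $\sqrt{44894 + 2 \sqrt{7085}} \approx 212.28$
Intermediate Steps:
$\sqrt{44894 + Z{\left(-154,-68 \right)}} = \sqrt{44894 + \sqrt{\left(-154\right)^{2} + \left(-68\right)^{2}}} = \sqrt{44894 + \sqrt{23716 + 4624}} = \sqrt{44894 + \sqrt{28340}} = \sqrt{44894 + 2 \sqrt{7085}}$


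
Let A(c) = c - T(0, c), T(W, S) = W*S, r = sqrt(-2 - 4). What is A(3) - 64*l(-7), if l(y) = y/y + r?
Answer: -61 - 64*I*sqrt(6) ≈ -61.0 - 156.77*I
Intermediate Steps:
r = I*sqrt(6) (r = sqrt(-6) = I*sqrt(6) ≈ 2.4495*I)
T(W, S) = S*W
A(c) = c (A(c) = c - c*0 = c - 1*0 = c + 0 = c)
l(y) = 1 + I*sqrt(6) (l(y) = y/y + I*sqrt(6) = 1 + I*sqrt(6))
A(3) - 64*l(-7) = 3 - 64*(1 + I*sqrt(6)) = 3 + (-64 - 64*I*sqrt(6)) = -61 - 64*I*sqrt(6)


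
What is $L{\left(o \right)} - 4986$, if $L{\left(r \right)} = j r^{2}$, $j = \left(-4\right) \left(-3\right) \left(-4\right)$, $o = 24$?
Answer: $-32634$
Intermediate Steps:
$j = -48$ ($j = 12 \left(-4\right) = -48$)
$L{\left(r \right)} = - 48 r^{2}$
$L{\left(o \right)} - 4986 = - 48 \cdot 24^{2} - 4986 = \left(-48\right) 576 - 4986 = -27648 - 4986 = -32634$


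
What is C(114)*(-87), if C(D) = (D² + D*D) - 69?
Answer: -2255301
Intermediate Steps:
C(D) = -69 + 2*D² (C(D) = (D² + D²) - 69 = 2*D² - 69 = -69 + 2*D²)
C(114)*(-87) = (-69 + 2*114²)*(-87) = (-69 + 2*12996)*(-87) = (-69 + 25992)*(-87) = 25923*(-87) = -2255301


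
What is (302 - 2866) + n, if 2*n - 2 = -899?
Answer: -6025/2 ≈ -3012.5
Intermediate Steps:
n = -897/2 (n = 1 + (½)*(-899) = 1 - 899/2 = -897/2 ≈ -448.50)
(302 - 2866) + n = (302 - 2866) - 897/2 = -2564 - 897/2 = -6025/2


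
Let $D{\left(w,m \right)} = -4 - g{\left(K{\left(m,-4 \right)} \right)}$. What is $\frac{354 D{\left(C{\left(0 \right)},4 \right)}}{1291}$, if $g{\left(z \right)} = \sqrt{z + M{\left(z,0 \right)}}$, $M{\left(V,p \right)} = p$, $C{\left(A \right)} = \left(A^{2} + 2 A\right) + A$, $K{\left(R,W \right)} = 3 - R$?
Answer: $- \frac{1416}{1291} - \frac{354 i}{1291} \approx -1.0968 - 0.27421 i$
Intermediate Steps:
$C{\left(A \right)} = A^{2} + 3 A$
$g{\left(z \right)} = \sqrt{z}$ ($g{\left(z \right)} = \sqrt{z + 0} = \sqrt{z}$)
$D{\left(w,m \right)} = -4 - \sqrt{3 - m}$
$\frac{354 D{\left(C{\left(0 \right)},4 \right)}}{1291} = \frac{354 \left(-4 - \sqrt{3 - 4}\right)}{1291} = 354 \left(-4 - \sqrt{3 - 4}\right) \frac{1}{1291} = 354 \left(-4 - \sqrt{-1}\right) \frac{1}{1291} = 354 \left(-4 - i\right) \frac{1}{1291} = \left(-1416 - 354 i\right) \frac{1}{1291} = - \frac{1416}{1291} - \frac{354 i}{1291}$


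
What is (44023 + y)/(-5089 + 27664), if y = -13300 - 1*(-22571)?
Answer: 53294/22575 ≈ 2.3608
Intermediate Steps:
y = 9271 (y = -13300 + 22571 = 9271)
(44023 + y)/(-5089 + 27664) = (44023 + 9271)/(-5089 + 27664) = 53294/22575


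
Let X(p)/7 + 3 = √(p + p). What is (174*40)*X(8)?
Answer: 48720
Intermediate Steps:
X(p) = -21 + 7*√2*√p (X(p) = -21 + 7*√(p + p) = -21 + 7*√(2*p) = -21 + 7*(√2*√p) = -21 + 7*√2*√p)
(174*40)*X(8) = (174*40)*(-21 + 7*√2*√8) = 6960*(-21 + 7*√2*(2*√2)) = 6960*(-21 + 28) = 6960*7 = 48720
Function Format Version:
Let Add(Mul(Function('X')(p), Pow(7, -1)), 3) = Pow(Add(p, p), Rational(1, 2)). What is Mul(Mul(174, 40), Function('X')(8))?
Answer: 48720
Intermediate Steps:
Function('X')(p) = Add(-21, Mul(7, Pow(2, Rational(1, 2)), Pow(p, Rational(1, 2)))) (Function('X')(p) = Add(-21, Mul(7, Pow(Add(p, p), Rational(1, 2)))) = Add(-21, Mul(7, Pow(Mul(2, p), Rational(1, 2)))) = Add(-21, Mul(7, Mul(Pow(2, Rational(1, 2)), Pow(p, Rational(1, 2))))) = Add(-21, Mul(7, Pow(2, Rational(1, 2)), Pow(p, Rational(1, 2)))))
Mul(Mul(174, 40), Function('X')(8)) = Mul(Mul(174, 40), Add(-21, Mul(7, Pow(2, Rational(1, 2)), Pow(8, Rational(1, 2))))) = Mul(6960, Add(-21, Mul(7, Pow(2, Rational(1, 2)), Mul(2, Pow(2, Rational(1, 2)))))) = Mul(6960, Add(-21, 28)) = Mul(6960, 7) = 48720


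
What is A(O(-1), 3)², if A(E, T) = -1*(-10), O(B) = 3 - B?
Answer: 100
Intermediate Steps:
A(E, T) = 10
A(O(-1), 3)² = 10² = 100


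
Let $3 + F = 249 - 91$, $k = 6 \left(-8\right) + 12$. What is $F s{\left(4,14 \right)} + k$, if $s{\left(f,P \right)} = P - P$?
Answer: $-36$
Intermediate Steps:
$k = -36$ ($k = -48 + 12 = -36$)
$s{\left(f,P \right)} = 0$
$F = 155$ ($F = -3 + \left(249 - 91\right) = -3 + 158 = 155$)
$F s{\left(4,14 \right)} + k = 155 \cdot 0 - 36 = 0 - 36 = -36$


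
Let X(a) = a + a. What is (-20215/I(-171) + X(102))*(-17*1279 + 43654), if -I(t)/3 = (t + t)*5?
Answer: 4497473771/1026 ≈ 4.3835e+6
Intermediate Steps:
X(a) = 2*a
I(t) = -30*t (I(t) = -3*(t + t)*5 = -3*2*t*5 = -30*t)
(-20215/I(-171) + X(102))*(-17*1279 + 43654) = (-20215/((-30*(-171))) + 2*102)*(-17*1279 + 43654) = (-20215/5130 + 204)*(-21743 + 43654) = (-20215*1/5130 + 204)*21911 = (-4043/1026 + 204)*21911 = (205261/1026)*21911 = 4497473771/1026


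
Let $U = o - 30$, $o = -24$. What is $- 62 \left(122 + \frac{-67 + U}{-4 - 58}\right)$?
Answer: $-7685$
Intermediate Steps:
$U = -54$ ($U = -24 - 30 = -54$)
$- 62 \left(122 + \frac{-67 + U}{-4 - 58}\right) = - 62 \left(122 + \frac{-67 - 54}{-4 - 58}\right) = - 62 \left(122 - \frac{121}{-4 - 58}\right) = - 62 \left(122 - \frac{121}{-62}\right) = - 62 \left(122 - - \frac{121}{62}\right) = - 62 \left(122 + \frac{121}{62}\right) = \left(-62\right) \frac{7685}{62} = -7685$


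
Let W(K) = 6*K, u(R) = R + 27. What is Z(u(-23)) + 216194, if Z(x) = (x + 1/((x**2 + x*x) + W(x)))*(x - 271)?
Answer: 12046789/56 ≈ 2.1512e+5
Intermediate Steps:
u(R) = 27 + R
Z(x) = (-271 + x)*(x + 1/(2*x**2 + 6*x)) (Z(x) = (x + 1/((x**2 + x*x) + 6*x))*(x - 271) = (x + 1/((x**2 + x**2) + 6*x))*(-271 + x) = (x + 1/(2*x**2 + 6*x))*(-271 + x) = (-271 + x)*(x + 1/(2*x**2 + 6*x)))
Z(u(-23)) + 216194 = (-271 + (27 - 23) - 1626*(27 - 23)**2 - 536*(27 - 23)**3 + 2*(27 - 23)**4)/(2*(27 - 23)*(3 + (27 - 23))) + 216194 = (1/2)*(-271 + 4 - 1626*4**2 - 536*4**3 + 2*4**4)/(4*(3 + 4)) + 216194 = (1/2)*(1/4)*(-271 + 4 - 1626*16 - 536*64 + 2*256)/7 + 216194 = (1/2)*(1/4)*(1/7)*(-271 + 4 - 26016 - 34304 + 512) + 216194 = (1/2)*(1/4)*(1/7)*(-60075) + 216194 = -60075/56 + 216194 = 12046789/56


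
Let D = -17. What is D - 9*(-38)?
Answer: 325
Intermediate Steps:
D - 9*(-38) = -17 - 9*(-38) = -17 + 342 = 325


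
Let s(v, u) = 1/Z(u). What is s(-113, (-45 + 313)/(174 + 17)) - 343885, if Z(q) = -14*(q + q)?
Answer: -2580513231/7504 ≈ -3.4389e+5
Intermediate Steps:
Z(q) = -28*q
s(v, u) = -1/(28*u) (s(v, u) = 1/(-28*u) = -1/(28*u))
s(-113, (-45 + 313)/(174 + 17)) - 343885 = -(174 + 17)/(-45 + 313)/28 - 343885 = -1/(28*(268/191)) - 343885 = -1/(28*(268*(1/191))) - 343885 = -1/(28*268/191) - 343885 = -1/28*191/268 - 343885 = -191/7504 - 343885 = -2580513231/7504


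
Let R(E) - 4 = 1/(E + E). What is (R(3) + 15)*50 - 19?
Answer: 2818/3 ≈ 939.33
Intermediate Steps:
R(E) = 4 + 1/(2*E) (R(E) = 4 + 1/(E + E) = 4 + 1/(2*E))
(R(3) + 15)*50 - 19 = ((4 + (½)/3) + 15)*50 - 19 = ((4 + (½)*(⅓)) + 15)*50 - 19 = ((4 + ⅙) + 15)*50 - 19 = (25/6 + 15)*50 - 19 = (115/6)*50 - 19 = 2875/3 - 19 = 2818/3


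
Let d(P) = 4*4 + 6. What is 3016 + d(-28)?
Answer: 3038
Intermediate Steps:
d(P) = 22 (d(P) = 16 + 6 = 22)
3016 + d(-28) = 3016 + 22 = 3038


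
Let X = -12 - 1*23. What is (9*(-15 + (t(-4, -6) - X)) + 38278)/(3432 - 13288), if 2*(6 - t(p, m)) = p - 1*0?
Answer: -19265/4928 ≈ -3.9093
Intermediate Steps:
X = -35 (X = -12 - 23 = -35)
t(p, m) = 6 - p/2 (t(p, m) = 6 - (p - 1*0)/2 = 6 - (p + 0)/2 = 6 - p/2)
(9*(-15 + (t(-4, -6) - X)) + 38278)/(3432 - 13288) = (9*(-15 + ((6 - ½*(-4)) - 1*(-35))) + 38278)/(3432 - 13288) = (9*(-15 + ((6 + 2) + 35)) + 38278)/(-9856) = (9*(-15 + (8 + 35)) + 38278)*(-1/9856) = (9*(-15 + 43) + 38278)*(-1/9856) = (9*28 + 38278)*(-1/9856) = (252 + 38278)*(-1/9856) = 38530*(-1/9856) = -19265/4928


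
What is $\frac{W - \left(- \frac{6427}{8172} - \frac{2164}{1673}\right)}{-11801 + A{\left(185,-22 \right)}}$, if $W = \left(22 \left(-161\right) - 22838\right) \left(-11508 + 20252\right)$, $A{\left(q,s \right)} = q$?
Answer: $\frac{3153619084723741}{158811117696} \approx 19858.0$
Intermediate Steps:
$W = -230666720$ ($W = \left(-3542 - 22838\right) 8744 = \left(-26380\right) 8744 = -230666720$)
$\frac{W - \left(- \frac{6427}{8172} - \frac{2164}{1673}\right)}{-11801 + A{\left(185,-22 \right)}} = \frac{-230666720 - \left(- \frac{6427}{8172} - \frac{2164}{1673}\right)}{-11801 + 185} = \frac{-230666720 - - \frac{28436579}{13671756}}{-11616} = \left(-230666720 + \left(\frac{2164}{1673} + \frac{6427}{8172}\right)\right) \left(- \frac{1}{11616}\right) = \left(-230666720 + \frac{28436579}{13671756}\right) \left(- \frac{1}{11616}\right) = \left(- \frac{3153619084723741}{13671756}\right) \left(- \frac{1}{11616}\right) = \frac{3153619084723741}{158811117696}$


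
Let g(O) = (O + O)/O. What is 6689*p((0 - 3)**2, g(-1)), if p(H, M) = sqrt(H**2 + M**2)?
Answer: 6689*sqrt(85) ≈ 61670.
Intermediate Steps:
g(O) = 2 (g(O) = (2*O)/O = 2)
6689*p((0 - 3)**2, g(-1)) = 6689*sqrt(((0 - 3)**2)**2 + 2**2) = 6689*sqrt(((-3)**2)**2 + 4) = 6689*sqrt(9**2 + 4) = 6689*sqrt(81 + 4) = 6689*sqrt(85)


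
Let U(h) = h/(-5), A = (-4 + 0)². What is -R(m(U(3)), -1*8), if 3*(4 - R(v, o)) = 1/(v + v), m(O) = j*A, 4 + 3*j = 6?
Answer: -255/64 ≈ -3.9844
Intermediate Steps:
A = 16 (A = (-4)² = 16)
j = ⅔ (j = -4/3 + (⅓)*6 = -4/3 + 2 = ⅔ ≈ 0.66667)
U(h) = -h/5 (U(h) = h*(-⅕) = -h/5)
m(O) = 32/3 (m(O) = (⅔)*16 = 32/3)
R(v, o) = 4 - 1/(6*v) (R(v, o) = 4 - 1/(3*(v + v)) = 4 - 1/(2*v)/3 = 4 - 1/(6*v))
-R(m(U(3)), -1*8) = -(4 - 1/(6*32/3)) = -(4 - ⅙*3/32) = -(4 - 1/64) = -1*255/64 = -255/64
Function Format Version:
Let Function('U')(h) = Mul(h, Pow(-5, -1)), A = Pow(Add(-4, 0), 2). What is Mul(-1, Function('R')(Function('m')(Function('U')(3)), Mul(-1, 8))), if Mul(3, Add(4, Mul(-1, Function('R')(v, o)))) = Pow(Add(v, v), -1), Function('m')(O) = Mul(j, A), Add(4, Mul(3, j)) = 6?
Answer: Rational(-255, 64) ≈ -3.9844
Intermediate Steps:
A = 16 (A = Pow(-4, 2) = 16)
j = Rational(2, 3) (j = Add(Rational(-4, 3), Mul(Rational(1, 3), 6)) = Add(Rational(-4, 3), 2) = Rational(2, 3) ≈ 0.66667)
Function('U')(h) = Mul(Rational(-1, 5), h) (Function('U')(h) = Mul(h, Rational(-1, 5)) = Mul(Rational(-1, 5), h))
Function('m')(O) = Rational(32, 3) (Function('m')(O) = Mul(Rational(2, 3), 16) = Rational(32, 3))
Function('R')(v, o) = Add(4, Mul(Rational(-1, 6), Pow(v, -1))) (Function('R')(v, o) = Add(4, Mul(Rational(-1, 3), Pow(Add(v, v), -1))) = Add(4, Mul(Rational(-1, 3), Pow(Mul(2, v), -1))) = Add(4, Mul(Rational(-1, 3), Mul(Rational(1, 2), Pow(v, -1)))) = Add(4, Mul(Rational(-1, 6), Pow(v, -1))))
Mul(-1, Function('R')(Function('m')(Function('U')(3)), Mul(-1, 8))) = Mul(-1, Add(4, Mul(Rational(-1, 6), Pow(Rational(32, 3), -1)))) = Mul(-1, Add(4, Mul(Rational(-1, 6), Rational(3, 32)))) = Mul(-1, Add(4, Rational(-1, 64))) = Mul(-1, Rational(255, 64)) = Rational(-255, 64)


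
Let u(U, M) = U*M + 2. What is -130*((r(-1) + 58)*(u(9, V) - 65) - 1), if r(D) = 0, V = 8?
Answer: -67730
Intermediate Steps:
u(U, M) = 2 + M*U (u(U, M) = M*U + 2 = 2 + M*U)
-130*((r(-1) + 58)*(u(9, V) - 65) - 1) = -130*((0 + 58)*((2 + 8*9) - 65) - 1) = -130*(58*((2 + 72) - 65) - 1) = -130*(58*(74 - 65) - 1) = -130*(58*9 - 1) = -130*(522 - 1) = -130*521 = -67730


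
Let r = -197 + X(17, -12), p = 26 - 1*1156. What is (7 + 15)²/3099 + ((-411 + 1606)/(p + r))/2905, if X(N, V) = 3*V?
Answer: 382540391/2454107397 ≈ 0.15588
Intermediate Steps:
p = -1130 (p = 26 - 1156 = -1130)
r = -233 (r = -197 + 3*(-12) = -197 - 36 = -233)
(7 + 15)²/3099 + ((-411 + 1606)/(p + r))/2905 = (7 + 15)²/3099 + ((-411 + 1606)/(-1130 - 233))/2905 = 22²*(1/3099) + (1195/(-1363))*(1/2905) = 484*(1/3099) + (1195*(-1/1363))*(1/2905) = 484/3099 - 1195/1363*1/2905 = 484/3099 - 239/791903 = 382540391/2454107397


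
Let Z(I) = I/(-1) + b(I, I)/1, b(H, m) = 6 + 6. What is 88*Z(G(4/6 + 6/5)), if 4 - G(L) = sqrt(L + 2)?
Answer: 704 + 88*sqrt(870)/15 ≈ 877.04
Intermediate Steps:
b(H, m) = 12
G(L) = 4 - sqrt(2 + L) (G(L) = 4 - sqrt(L + 2) = 4 - sqrt(2 + L))
Z(I) = 12 - I (Z(I) = I/(-1) + 12/1 = I*(-1) + 12*1 = -I + 12 = 12 - I)
88*Z(G(4/6 + 6/5)) = 88*(12 - (4 - sqrt(2 + (4/6 + 6/5)))) = 88*(12 - (4 - sqrt(2 + (4*(1/6) + 6*(1/5))))) = 88*(12 - (4 - sqrt(2 + (2/3 + 6/5)))) = 88*(12 - (4 - sqrt(2 + 28/15))) = 88*(12 - (4 - sqrt(58/15))) = 88*(12 - (4 - sqrt(870)/15)) = 88*(12 + (-4 + sqrt(870)/15)) = 88*(8 + sqrt(870)/15) = 704 + 88*sqrt(870)/15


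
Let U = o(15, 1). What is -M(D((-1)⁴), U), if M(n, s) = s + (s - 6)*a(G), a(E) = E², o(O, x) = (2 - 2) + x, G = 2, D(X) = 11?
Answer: 19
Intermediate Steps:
o(O, x) = x (o(O, x) = 0 + x = x)
U = 1
M(n, s) = -24 + 5*s (M(n, s) = s + (s - 6)*2² = s + (-6 + s)*4 = s + (-24 + 4*s) = -24 + 5*s)
-M(D((-1)⁴), U) = -(-24 + 5*1) = -(-24 + 5) = -1*(-19) = 19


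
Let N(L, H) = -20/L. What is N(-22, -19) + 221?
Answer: 2441/11 ≈ 221.91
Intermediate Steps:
N(-22, -19) + 221 = -20/(-22) + 221 = -20*(-1/22) + 221 = 10/11 + 221 = 2441/11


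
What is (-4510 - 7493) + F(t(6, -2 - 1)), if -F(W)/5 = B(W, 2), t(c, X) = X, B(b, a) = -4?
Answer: -11983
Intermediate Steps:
F(W) = 20 (F(W) = -5*(-4) = 20)
(-4510 - 7493) + F(t(6, -2 - 1)) = (-4510 - 7493) + 20 = -12003 + 20 = -11983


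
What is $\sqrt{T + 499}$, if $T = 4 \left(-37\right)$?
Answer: $3 \sqrt{39} \approx 18.735$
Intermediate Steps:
$T = -148$
$\sqrt{T + 499} = \sqrt{-148 + 499} = \sqrt{351} = 3 \sqrt{39}$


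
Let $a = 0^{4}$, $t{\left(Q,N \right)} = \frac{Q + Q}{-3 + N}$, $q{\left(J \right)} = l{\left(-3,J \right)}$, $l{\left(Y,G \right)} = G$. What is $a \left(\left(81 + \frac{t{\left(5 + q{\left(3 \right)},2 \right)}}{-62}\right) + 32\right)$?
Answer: $0$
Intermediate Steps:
$q{\left(J \right)} = J$
$t{\left(Q,N \right)} = \frac{2 Q}{-3 + N}$
$a = 0$
$a \left(\left(81 + \frac{t{\left(5 + q{\left(3 \right)},2 \right)}}{-62}\right) + 32\right) = 0 \left(\left(81 + \frac{2 \left(5 + 3\right) \frac{1}{-3 + 2}}{-62}\right) + 32\right) = 0 \left(\left(81 + 2 \cdot 8 \frac{1}{-1} \left(- \frac{1}{62}\right)\right) + 32\right) = 0 \left(\left(81 + 2 \cdot 8 \left(-1\right) \left(- \frac{1}{62}\right)\right) + 32\right) = 0 \left(\left(81 - - \frac{8}{31}\right) + 32\right) = 0 \left(\left(81 + \frac{8}{31}\right) + 32\right) = 0 \left(\frac{2519}{31} + 32\right) = 0 \cdot \frac{3511}{31} = 0$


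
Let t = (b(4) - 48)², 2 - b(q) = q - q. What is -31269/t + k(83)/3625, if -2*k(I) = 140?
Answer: -22699649/1534100 ≈ -14.797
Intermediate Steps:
b(q) = 2 (b(q) = 2 - (q - q) = 2 - 1*0 = 2 + 0 = 2)
k(I) = -70 (k(I) = -½*140 = -70)
t = 2116 (t = (2 - 48)² = (-46)² = 2116)
-31269/t + k(83)/3625 = -31269/2116 - 70/3625 = -31269*1/2116 - 70*1/3625 = -31269/2116 - 14/725 = -22699649/1534100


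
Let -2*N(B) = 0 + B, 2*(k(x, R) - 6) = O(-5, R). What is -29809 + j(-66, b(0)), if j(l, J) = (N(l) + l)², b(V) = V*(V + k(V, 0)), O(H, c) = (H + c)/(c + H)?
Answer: -28720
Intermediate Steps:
O(H, c) = 1 (O(H, c) = (H + c)/(H + c) = 1)
k(x, R) = 13/2 (k(x, R) = 6 + (½)*1 = 6 + ½ = 13/2)
b(V) = V*(13/2 + V) (b(V) = V*(V + 13/2) = V*(13/2 + V))
N(B) = -B/2 (N(B) = -(0 + B)/2 = -B/2)
j(l, J) = l²/4 (j(l, J) = (-l/2 + l)² = (l/2)² = l²/4)
-29809 + j(-66, b(0)) = -29809 + (¼)*(-66)² = -29809 + (¼)*4356 = -29809 + 1089 = -28720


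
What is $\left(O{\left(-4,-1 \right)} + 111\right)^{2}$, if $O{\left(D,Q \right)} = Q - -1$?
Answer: $12321$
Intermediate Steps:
$O{\left(D,Q \right)} = 1 + Q$ ($O{\left(D,Q \right)} = Q + 1 = 1 + Q$)
$\left(O{\left(-4,-1 \right)} + 111\right)^{2} = \left(\left(1 - 1\right) + 111\right)^{2} = \left(0 + 111\right)^{2} = 111^{2} = 12321$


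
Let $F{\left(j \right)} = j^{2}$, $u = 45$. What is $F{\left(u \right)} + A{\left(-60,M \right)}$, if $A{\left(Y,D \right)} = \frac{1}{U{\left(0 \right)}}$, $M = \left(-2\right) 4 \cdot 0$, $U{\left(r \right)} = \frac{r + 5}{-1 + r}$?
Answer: $\frac{10124}{5} \approx 2024.8$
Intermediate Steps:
$U{\left(r \right)} = \frac{5 + r}{-1 + r}$
$M = 0$ ($M = \left(-8\right) 0 = 0$)
$A{\left(Y,D \right)} = - \frac{1}{5}$ ($A{\left(Y,D \right)} = \frac{1}{\frac{1}{-1 + 0} \left(5 + 0\right)} = \frac{1}{\frac{1}{-1} \cdot 5} = \frac{1}{\left(-1\right) 5} = \frac{1}{-5} = - \frac{1}{5}$)
$F{\left(u \right)} + A{\left(-60,M \right)} = 45^{2} - \frac{1}{5} = 2025 - \frac{1}{5} = \frac{10124}{5}$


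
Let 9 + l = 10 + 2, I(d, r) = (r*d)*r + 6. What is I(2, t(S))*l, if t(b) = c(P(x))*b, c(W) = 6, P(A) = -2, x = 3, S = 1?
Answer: 234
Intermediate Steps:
t(b) = 6*b
I(d, r) = 6 + d*r² (I(d, r) = (d*r)*r + 6 = d*r² + 6 = 6 + d*r²)
l = 3 (l = -9 + (10 + 2) = -9 + 12 = 3)
I(2, t(S))*l = (6 + 2*(6*1)²)*3 = (6 + 2*6²)*3 = (6 + 2*36)*3 = (6 + 72)*3 = 78*3 = 234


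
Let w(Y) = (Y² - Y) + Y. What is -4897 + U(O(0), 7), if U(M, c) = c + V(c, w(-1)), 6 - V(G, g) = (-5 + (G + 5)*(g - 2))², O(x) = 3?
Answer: -5173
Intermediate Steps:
w(Y) = Y²
V(G, g) = 6 - (-5 + (-2 + g)*(5 + G))² (V(G, g) = 6 - (-5 + (G + 5)*(g - 2))² = 6 - (-5 + (5 + G)*(-2 + g))² = 6 - (-5 + (-2 + g)*(5 + G))²)
U(M, c) = 6 + c - (-10 - c)² (U(M, c) = c + (6 - (-15 - 2*c + 5*(-1)² + c*(-1)²)²) = c + (6 - (-15 - 2*c + 5*1 + c*1)²) = c + (6 - (-15 - 2*c + 5 + c)²) = c + (6 - (-10 - c)²) = 6 + c - (-10 - c)²)
-4897 + U(O(0), 7) = -4897 + (6 + 7 - (10 + 7)²) = -4897 + (6 + 7 - 1*17²) = -4897 + (6 + 7 - 1*289) = -4897 + (6 + 7 - 289) = -4897 - 276 = -5173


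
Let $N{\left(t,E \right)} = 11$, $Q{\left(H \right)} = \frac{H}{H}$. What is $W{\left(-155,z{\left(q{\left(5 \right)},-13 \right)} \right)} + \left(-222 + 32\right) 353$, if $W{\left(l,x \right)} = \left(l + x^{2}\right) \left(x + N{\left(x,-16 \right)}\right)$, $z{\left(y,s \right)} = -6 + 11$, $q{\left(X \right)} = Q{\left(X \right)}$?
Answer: $-69150$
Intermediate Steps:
$Q{\left(H \right)} = 1$
$q{\left(X \right)} = 1$
$z{\left(y,s \right)} = 5$
$W{\left(l,x \right)} = \left(11 + x\right) \left(l + x^{2}\right)$ ($W{\left(l,x \right)} = \left(l + x^{2}\right) \left(x + 11\right) = \left(l + x^{2}\right) \left(11 + x\right) = \left(11 + x\right) \left(l + x^{2}\right)$)
$W{\left(-155,z{\left(q{\left(5 \right)},-13 \right)} \right)} + \left(-222 + 32\right) 353 = \left(5^{3} + 11 \left(-155\right) + 11 \cdot 5^{2} - 775\right) + \left(-222 + 32\right) 353 = \left(125 - 1705 + 11 \cdot 25 - 775\right) - 67070 = \left(125 - 1705 + 275 - 775\right) - 67070 = -2080 - 67070 = -69150$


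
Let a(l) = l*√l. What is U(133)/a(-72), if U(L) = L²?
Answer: 17689*I*√2/864 ≈ 28.954*I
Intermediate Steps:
a(l) = l^(3/2)
U(133)/a(-72) = 133²/((-72)^(3/2)) = 17689/((-432*I*√2)) = 17689*(I*√2/864) = 17689*I*√2/864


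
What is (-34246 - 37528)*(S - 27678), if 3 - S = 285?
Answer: 2006801040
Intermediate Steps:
S = -282 (S = 3 - 1*285 = 3 - 285 = -282)
(-34246 - 37528)*(S - 27678) = (-34246 - 37528)*(-282 - 27678) = -71774*(-27960) = 2006801040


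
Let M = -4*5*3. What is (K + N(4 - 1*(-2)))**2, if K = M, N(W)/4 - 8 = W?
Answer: 16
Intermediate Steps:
N(W) = 32 + 4*W
M = -60 (M = -20*3 = -60)
K = -60
(K + N(4 - 1*(-2)))**2 = (-60 + (32 + 4*(4 - 1*(-2))))**2 = (-60 + (32 + 4*(4 + 2)))**2 = (-60 + (32 + 4*6))**2 = (-60 + (32 + 24))**2 = (-60 + 56)**2 = (-4)**2 = 16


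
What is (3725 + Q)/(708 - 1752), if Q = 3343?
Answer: -589/87 ≈ -6.7701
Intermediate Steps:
(3725 + Q)/(708 - 1752) = (3725 + 3343)/(708 - 1752) = 7068/(-1044) = 7068*(-1/1044) = -589/87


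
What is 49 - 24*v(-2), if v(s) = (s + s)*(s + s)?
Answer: -335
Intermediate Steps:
v(s) = 4*s² (v(s) = (2*s)*(2*s) = 4*s²)
49 - 24*v(-2) = 49 - 96*(-2)² = 49 - 96*4 = 49 - 24*16 = 49 - 384 = -335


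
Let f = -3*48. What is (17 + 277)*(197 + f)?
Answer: 15582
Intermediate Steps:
f = -144
(17 + 277)*(197 + f) = (17 + 277)*(197 - 144) = 294*53 = 15582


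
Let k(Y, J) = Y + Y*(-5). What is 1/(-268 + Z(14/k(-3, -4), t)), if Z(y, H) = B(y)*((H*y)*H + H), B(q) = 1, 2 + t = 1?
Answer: -6/1607 ≈ -0.0037337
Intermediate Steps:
k(Y, J) = -4*Y (k(Y, J) = Y - 5*Y = -4*Y)
t = -1 (t = -2 + 1 = -1)
Z(y, H) = H + y*H² (Z(y, H) = 1*((H*y)*H + H) = 1*(y*H² + H) = 1*(H + y*H²) = H + y*H²)
1/(-268 + Z(14/k(-3, -4), t)) = 1/(-268 - (1 - 14/((-4*(-3))))) = 1/(-268 - (1 - 14/12)) = 1/(-268 - (1 - 1*7/6)) = 1/(-268 - (1 - 7/6)) = 1/(-268 - 1*(-⅙)) = 1/(-268 + ⅙) = 1/(-1607/6) = -6/1607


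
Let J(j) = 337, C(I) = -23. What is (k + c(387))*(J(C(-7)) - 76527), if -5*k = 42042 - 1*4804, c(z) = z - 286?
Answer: 559737454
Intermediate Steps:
c(z) = -286 + z
k = -37238/5 (k = -(42042 - 1*4804)/5 = -(42042 - 4804)/5 = -⅕*37238 = -37238/5 ≈ -7447.6)
(k + c(387))*(J(C(-7)) - 76527) = (-37238/5 + (-286 + 387))*(337 - 76527) = (-37238/5 + 101)*(-76190) = -36733/5*(-76190) = 559737454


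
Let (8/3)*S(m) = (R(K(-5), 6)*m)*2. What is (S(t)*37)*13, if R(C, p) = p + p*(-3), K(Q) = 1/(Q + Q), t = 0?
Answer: 0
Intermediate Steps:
K(Q) = 1/(2*Q)
R(C, p) = -2*p (R(C, p) = p - 3*p = -2*p)
S(m) = -9*m (S(m) = 3*(((-2*6)*m)*2)/8 = 3*(-12*m*2)/8 = 3*(-24*m)/8 = -9*m)
(S(t)*37)*13 = (-9*0*37)*13 = (0*37)*13 = 0*13 = 0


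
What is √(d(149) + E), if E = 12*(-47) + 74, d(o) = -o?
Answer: 3*I*√71 ≈ 25.278*I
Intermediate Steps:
E = -490 (E = -564 + 74 = -490)
√(d(149) + E) = √(-1*149 - 490) = √(-149 - 490) = √(-639) = 3*I*√71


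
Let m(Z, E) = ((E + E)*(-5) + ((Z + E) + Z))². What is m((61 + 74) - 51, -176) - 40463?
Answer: 3029041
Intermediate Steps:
m(Z, E) = (-9*E + 2*Z)² (m(Z, E) = ((2*E)*(-5) + ((E + Z) + Z))² = (-10*E + (E + 2*Z))² = (-9*E + 2*Z)²)
m((61 + 74) - 51, -176) - 40463 = (-2*((61 + 74) - 51) + 9*(-176))² - 40463 = (-2*(135 - 51) - 1584)² - 40463 = (-2*84 - 1584)² - 40463 = (-168 - 1584)² - 40463 = (-1752)² - 40463 = 3069504 - 40463 = 3029041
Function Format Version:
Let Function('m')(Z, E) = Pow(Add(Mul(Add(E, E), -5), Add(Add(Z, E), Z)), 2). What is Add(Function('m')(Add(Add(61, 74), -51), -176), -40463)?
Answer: 3029041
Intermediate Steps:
Function('m')(Z, E) = Pow(Add(Mul(-9, E), Mul(2, Z)), 2) (Function('m')(Z, E) = Pow(Add(Mul(Mul(2, E), -5), Add(Add(E, Z), Z)), 2) = Pow(Add(Mul(-10, E), Add(E, Mul(2, Z))), 2) = Pow(Add(Mul(-9, E), Mul(2, Z)), 2))
Add(Function('m')(Add(Add(61, 74), -51), -176), -40463) = Add(Pow(Add(Mul(-2, Add(Add(61, 74), -51)), Mul(9, -176)), 2), -40463) = Add(Pow(Add(Mul(-2, Add(135, -51)), -1584), 2), -40463) = Add(Pow(Add(Mul(-2, 84), -1584), 2), -40463) = Add(Pow(Add(-168, -1584), 2), -40463) = Add(Pow(-1752, 2), -40463) = Add(3069504, -40463) = 3029041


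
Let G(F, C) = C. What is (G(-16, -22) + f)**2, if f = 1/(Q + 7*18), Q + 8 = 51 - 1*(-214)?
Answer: 70980625/146689 ≈ 483.89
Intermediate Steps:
Q = 257 (Q = -8 + (51 - 1*(-214)) = -8 + (51 + 214) = -8 + 265 = 257)
f = 1/383 (f = 1/(257 + 7*18) = 1/(257 + 126) = 1/383 ≈ 0.0026110)
(G(-16, -22) + f)**2 = (-22 + 1/383)**2 = (-8425/383)**2 = 70980625/146689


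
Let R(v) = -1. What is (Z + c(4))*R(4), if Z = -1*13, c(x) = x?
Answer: 9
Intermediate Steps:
Z = -13
(Z + c(4))*R(4) = (-13 + 4)*(-1) = -9*(-1) = 9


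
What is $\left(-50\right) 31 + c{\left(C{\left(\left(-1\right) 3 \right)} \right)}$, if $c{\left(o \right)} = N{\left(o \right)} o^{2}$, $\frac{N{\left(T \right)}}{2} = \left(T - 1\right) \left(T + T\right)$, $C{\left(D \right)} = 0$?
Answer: $-1550$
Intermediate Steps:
$N{\left(T \right)} = 4 T \left(-1 + T\right)$ ($N{\left(T \right)} = 2 \left(T - 1\right) \left(T + T\right) = 2 \left(-1 + T\right) 2 T = 2 \cdot 2 T \left(-1 + T\right) = 4 T \left(-1 + T\right)$)
$c{\left(o \right)} = 4 o^{3} \left(-1 + o\right)$ ($c{\left(o \right)} = 4 o \left(-1 + o\right) o^{2} = 4 o^{3} \left(-1 + o\right)$)
$\left(-50\right) 31 + c{\left(C{\left(\left(-1\right) 3 \right)} \right)} = \left(-50\right) 31 + 4 \cdot 0^{3} \left(-1 + 0\right) = -1550 + 4 \cdot 0 \left(-1\right) = -1550 + 0 = -1550$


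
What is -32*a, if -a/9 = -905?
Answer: -260640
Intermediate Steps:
a = 8145 (a = -9*(-905) = 8145)
-32*a = -32*8145 = -260640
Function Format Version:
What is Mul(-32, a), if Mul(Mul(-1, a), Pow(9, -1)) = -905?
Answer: -260640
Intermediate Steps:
a = 8145 (a = Mul(-9, -905) = 8145)
Mul(-32, a) = Mul(-32, 8145) = -260640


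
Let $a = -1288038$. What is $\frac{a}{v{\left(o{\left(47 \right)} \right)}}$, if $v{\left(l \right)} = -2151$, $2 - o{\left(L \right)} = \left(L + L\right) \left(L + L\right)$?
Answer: $\frac{429346}{717} \approx 598.81$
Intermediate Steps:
$o{\left(L \right)} = 2 - 4 L^{2}$ ($o{\left(L \right)} = 2 - \left(L + L\right) \left(L + L\right) = 2 - 2 L 2 L = 2 - 4 L^{2}$)
$\frac{a}{v{\left(o{\left(47 \right)} \right)}} = - \frac{1288038}{-2151} = \left(-1288038\right) \left(- \frac{1}{2151}\right) = \frac{429346}{717}$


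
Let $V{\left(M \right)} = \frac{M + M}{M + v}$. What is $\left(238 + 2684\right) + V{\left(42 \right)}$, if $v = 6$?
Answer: $\frac{11695}{4} \approx 2923.8$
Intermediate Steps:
$V{\left(M \right)} = \frac{2 M}{6 + M}$ ($V{\left(M \right)} = \frac{M + M}{M + 6} = \frac{2 M}{6 + M}$)
$\left(238 + 2684\right) + V{\left(42 \right)} = \left(238 + 2684\right) + 2 \cdot 42 \frac{1}{6 + 42} = 2922 + 2 \cdot 42 \cdot \frac{1}{48} = 2922 + \frac{7}{4} = \frac{11695}{4}$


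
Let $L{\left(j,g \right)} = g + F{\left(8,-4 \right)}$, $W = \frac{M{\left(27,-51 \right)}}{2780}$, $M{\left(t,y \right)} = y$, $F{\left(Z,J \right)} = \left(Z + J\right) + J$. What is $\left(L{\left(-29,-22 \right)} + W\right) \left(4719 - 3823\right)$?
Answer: $- \frac{13711264}{695} \approx -19728.0$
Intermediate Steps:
$F{\left(Z,J \right)} = Z + 2 J$ ($F{\left(Z,J \right)} = \left(J + Z\right) + J = Z + 2 J$)
$W = - \frac{51}{2780} \approx -0.018345$
$L{\left(j,g \right)} = g$ ($L{\left(j,g \right)} = g + \left(8 + 2 \left(-4\right)\right) = g + \left(8 - 8\right) = g + 0 = g$)
$\left(L{\left(-29,-22 \right)} + W\right) \left(4719 - 3823\right) = \left(-22 - \frac{51}{2780}\right) \left(4719 - 3823\right) = \left(- \frac{61211}{2780}\right) 896 = - \frac{13711264}{695}$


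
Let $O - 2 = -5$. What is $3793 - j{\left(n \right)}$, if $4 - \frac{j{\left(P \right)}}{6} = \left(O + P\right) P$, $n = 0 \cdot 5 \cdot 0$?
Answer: $3769$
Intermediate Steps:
$O = -3$ ($O = 2 - 5 = -3$)
$n = 0$ ($n = 0 \cdot 0 = 0$)
$j{\left(P \right)} = 24 - 6 P \left(-3 + P\right)$ ($j{\left(P \right)} = 24 - 6 \left(-3 + P\right) P = 24 - 6 P \left(-3 + P\right)$)
$3793 - j{\left(n \right)} = 3793 - \left(24 - 6 \cdot 0^{2} + 18 \cdot 0\right) = 3793 - \left(24 - 0 + 0\right) = 3793 - \left(24 + 0 + 0\right) = 3793 - 24 = 3769$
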